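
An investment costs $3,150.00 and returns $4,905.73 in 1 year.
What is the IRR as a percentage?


Formula: IRR = C1/C0 - 1
Substituting: IRR = $4,905.73 / $3,150.00 - 1
Ratio: 1.557375 - 1 = 0.557375
IRR = 55.7375%

55.7375%


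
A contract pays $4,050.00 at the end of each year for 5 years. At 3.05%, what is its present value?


Formula: PV = PMT * (1 - (1+r)^(-n)) / r
Discount factor: (1 + 0.0305)^(-5) = 0.860518
Bracket: 1 - 0.860518 = 0.139482
PV = $4,050.00 * 0.139482 / 0.0305 = $18,521.36

$18,521.36


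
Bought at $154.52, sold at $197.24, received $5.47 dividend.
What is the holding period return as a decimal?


Formula: HPR = (P1 - P0 + D) / P0
Gain: $197.24 - $154.52 + $5.47 = $48.19
HPR = $48.19 / $154.52 = 0.3119

0.3119


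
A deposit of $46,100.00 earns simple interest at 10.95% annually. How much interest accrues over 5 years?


Formula: I = P * r * t
Substituting: I = $46,100.00 * 0.1095 * 5
Step: I = $46,100.00 * 0.5475
I = $25,239.75

$25,239.75


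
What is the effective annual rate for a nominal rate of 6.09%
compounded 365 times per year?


Formula: EAR = (1 + r/m)^m - 1
Period rate: r/m = 0.0609 / 365 = 0.000167
Compounding: (1 + 0.000167)^365 = 1.062787
EAR = 1.062787 - 1 = 0.062787

0.062787


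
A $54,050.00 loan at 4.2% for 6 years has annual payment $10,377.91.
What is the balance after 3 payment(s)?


Formula: Balance = PV*(1+r)^k - PMT*((1+r)^k - 1)/r
Growth: (1 + 0.042)^3 = 1.131366
Accumulated factor: ((1+r)^k - 1)/r = 3.127764
Balance = $54,050.00 * 1.131366 - $10,377.91 * 3.127764
Balance = $28,690.68

$28,690.68


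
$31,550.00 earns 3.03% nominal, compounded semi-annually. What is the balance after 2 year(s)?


Formula: FV = P * (1 + r/m)^(m*t)
Period rate: r/m = 0.0303 / 2 = 0.01515
Total periods: m*t = 2 * 2 = 4
Growth factor: (1 + 0.01515)^4 = 1.061991
FV = $31,550.00 * 1.061991 = $33,505.82

$33,505.82


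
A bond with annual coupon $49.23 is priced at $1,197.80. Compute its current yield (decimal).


Formula: Current yield = annual coupon / price
Substituting: CY = $49.23 / $1,197.80
CY = 0.0411

0.0411


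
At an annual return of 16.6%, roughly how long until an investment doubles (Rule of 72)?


Formula: Years ≈ 72 / r
Substituting: Years ≈ 72 / 16.6
Years ≈ 4.3

4.3 years


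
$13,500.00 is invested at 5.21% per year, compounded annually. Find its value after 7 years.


Formula: FV = P * (1 + r)^n
Substituting: FV = $13,500.00 * (1 + 0.0521)^7
Growth factor: (1.0521)^7 = 1.426918
FV = $13,500.00 * 1.426918 = $19,263.40

$19,263.40


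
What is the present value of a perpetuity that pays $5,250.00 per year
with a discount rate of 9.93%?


Formula: PV = C / r
Substituting: PV = $5,250.00 / 0.0993
PV = $52,870.09

$52,870.09


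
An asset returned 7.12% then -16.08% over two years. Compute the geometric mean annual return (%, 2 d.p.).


Formula: Geometric mean = ((1+r1)*(1+r2))^(1/2) - 1
Product: (1 + 0.0712) * (1 + -0.1608) = 1.0712 * 0.8392 = 0.898951
Square root: 0.898951^0.5 = 0.94813
Geometric mean = 0.94813 - 1 = -0.05187
As percentage: -5.19%

-5.19%


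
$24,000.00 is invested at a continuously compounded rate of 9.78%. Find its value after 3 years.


Formula: FV = P * e^(r*t)
Exponent: r*t = 0.0978 * 3 = 0.2934
e^(0.2934) = 1.340979
FV = $24,000.00 * 1.340979 = $32,183.50

$32,183.50


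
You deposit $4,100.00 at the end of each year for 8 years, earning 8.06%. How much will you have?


Formula: FV = PMT * ((1+r)^n - 1) / r
Growth factor: (1 + 0.0806)^8 = 1.859173
Numerator: 1.859173 - 1 = 0.859173
FV = $4,100.00 * 0.859173 / 0.0806 = $43,704.81

$43,704.81


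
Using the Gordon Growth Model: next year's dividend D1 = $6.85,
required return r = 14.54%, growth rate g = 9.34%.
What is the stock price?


Formula: P = D1 / (r - g)
Spread: r - g = 0.1454 - 0.0934 = 0.052
Substituting: P = $6.85 / 0.052
P = $131.73

$131.73


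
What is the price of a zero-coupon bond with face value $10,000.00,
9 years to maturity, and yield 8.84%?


Formula: Price = FV / (1 + r)^n
Substituting: Price = $10,000.00 / (1 + 0.0884)^9
Discount factor: (1.0884)^9 = 2.143368
Price = $10,000.00 / 2.143368 = $4,665.55

$4,665.55


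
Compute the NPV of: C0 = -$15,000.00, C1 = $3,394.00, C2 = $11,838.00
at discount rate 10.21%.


Formula: NPV = C0 + C1/(1+r) + C2/(1+r)^2
Discount C1: $3,394.00 / (1 + 0.1021) = $3,079.58
Discount C2: $11,838.00 / (1 + 0.1021)^2 = $9,746.22
NPV = -$15,000.00 + $3,079.58 + $9,746.22 = -$2,174.20

-$2,174.20


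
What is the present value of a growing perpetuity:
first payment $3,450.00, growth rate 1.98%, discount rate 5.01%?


Formula: PV = C / (r - g)
Spread: r - g = 0.0501 - 0.0198 = 0.0303
Substituting: PV = $3,450.00 / 0.0303
PV = $113,861.39

$113,861.39


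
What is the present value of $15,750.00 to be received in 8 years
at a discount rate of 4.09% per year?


Formula: PV = FV / (1 + r)^n
Substituting: PV = $15,750.00 / (1 + 0.0409)^8
Discount factor: (1.0409)^8 = 1.378073
PV = $15,750.00 / 1.378073 = $11,429.01

$11,429.01


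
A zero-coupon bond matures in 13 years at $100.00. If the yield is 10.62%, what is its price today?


Formula: Price = FV / (1 + r)^n
Substituting: Price = $100.00 / (1 + 0.1062)^13
Discount factor: (1.1062)^13 = 3.713962
Price = $100.00 / 3.713962 = $26.93

$26.93


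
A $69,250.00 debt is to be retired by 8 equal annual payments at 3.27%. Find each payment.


Formula: PMT = PV * r / (1 - (1+r)^(-n))
Denominator: 1 - (1 + 0.0327)^(-8) = 0.226952
Numerator: $69,250.00 * 0.0327 = 2264.475
PMT = 2264.475 / 0.226952 = $9,977.78

$9,977.78


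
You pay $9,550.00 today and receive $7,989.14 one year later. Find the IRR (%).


Formula: IRR = C1/C0 - 1
Substituting: IRR = $7,989.14 / $9,550.00 - 1
Ratio: 0.836559 - 1 = -0.163441
IRR = -16.3441%

-16.3441%


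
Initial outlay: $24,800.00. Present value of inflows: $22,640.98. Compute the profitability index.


Formula: PI = PV(cash flows) / initial investment
Substituting: PI = $22,640.98 / $24,800.00
PI = 0.9129

0.9129


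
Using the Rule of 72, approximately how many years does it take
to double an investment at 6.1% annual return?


Formula: Years ≈ 72 / r
Substituting: Years ≈ 72 / 6.1
Years ≈ 11.8

11.8 years


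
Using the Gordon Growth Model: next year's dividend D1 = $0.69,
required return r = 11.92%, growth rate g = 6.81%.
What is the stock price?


Formula: P = D1 / (r - g)
Spread: r - g = 0.1192 - 0.0681 = 0.0511
Substituting: P = $0.69 / 0.0511
P = $13.50

$13.50


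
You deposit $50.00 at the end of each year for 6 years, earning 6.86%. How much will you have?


Formula: FV = PMT * ((1+r)^n - 1) / r
Growth factor: (1 + 0.0686)^6 = 1.488987
Numerator: 1.488987 - 1 = 0.488987
FV = $50.00 * 0.488987 / 0.0686 = $356.40

$356.40


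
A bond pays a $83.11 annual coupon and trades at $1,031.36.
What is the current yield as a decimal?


Formula: Current yield = annual coupon / price
Substituting: CY = $83.11 / $1,031.36
CY = 0.080583

0.080583


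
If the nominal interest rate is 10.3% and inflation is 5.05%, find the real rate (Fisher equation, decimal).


Formula: (1 + r_real) = (1 + r_nom) / (1 + inflation)
Substituting: (1 + r_real) = 1.103 / 1.0505
(1 + r_real) = 1.049976
r_real = 1.049976 - 1 = 0.049976

0.049976


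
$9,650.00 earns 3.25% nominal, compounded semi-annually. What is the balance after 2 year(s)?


Formula: FV = P * (1 + r/m)^(m*t)
Period rate: r/m = 0.0325 / 2 = 0.01625
Total periods: m*t = 2 * 2 = 4
Growth factor: (1 + 0.01625)^4 = 1.066602
FV = $9,650.00 * 1.066602 = $10,292.71

$10,292.71


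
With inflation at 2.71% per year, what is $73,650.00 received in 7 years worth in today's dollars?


Formula: Real value = nominal / (1 + inflation)^years
Price level: (1 + 0.0271)^7 = 1.205838
Real value = $73,650.00 / 1.205838 = $61,077.84

$61,077.84


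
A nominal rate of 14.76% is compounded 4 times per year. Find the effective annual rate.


Formula: EAR = (1 + r/m)^m - 1
Period rate: r/m = 0.1476 / 4 = 0.0369
Compounding: (1 + 0.0369)^4 = 1.155972
EAR = 1.155972 - 1 = 0.155972

0.155972


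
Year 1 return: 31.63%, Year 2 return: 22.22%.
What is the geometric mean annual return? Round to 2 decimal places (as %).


Formula: Geometric mean = ((1+r1)*(1+r2))^(1/2) - 1
Product: (1 + 0.3163) * (1 + 0.2222) = 1.3163 * 1.2222 = 1.608782
Square root: 1.608782^0.5 = 1.268378
Geometric mean = 1.268378 - 1 = 0.268378
As percentage: 26.84%

26.84%


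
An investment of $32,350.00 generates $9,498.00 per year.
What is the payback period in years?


Formula: Payback = investment / annual cash flow
Substituting: Payback = $32,350.00 / $9,498.00
Payback = 3.406 years

3.406 years


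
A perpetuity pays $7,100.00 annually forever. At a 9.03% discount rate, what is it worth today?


Formula: PV = C / r
Substituting: PV = $7,100.00 / 0.0903
PV = $78,626.80

$78,626.80


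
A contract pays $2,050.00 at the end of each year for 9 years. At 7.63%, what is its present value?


Formula: PV = PMT * (1 - (1+r)^(-n)) / r
Discount factor: (1 + 0.0763)^(-9) = 0.515941
Bracket: 1 - 0.515941 = 0.484059
PV = $2,050.00 * 0.484059 / 0.0763 = $13,005.52

$13,005.52


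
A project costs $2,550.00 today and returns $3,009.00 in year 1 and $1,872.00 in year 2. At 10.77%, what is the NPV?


Formula: NPV = C0 + C1/(1+r) + C2/(1+r)^2
Discount C1: $3,009.00 / (1 + 0.1077) = $2,716.44
Discount C2: $1,872.00 / (1 + 0.1077)^2 = $1,525.67
NPV = -$2,550.00 + $2,716.44 + $1,525.67 = $1,692.11

$1,692.11


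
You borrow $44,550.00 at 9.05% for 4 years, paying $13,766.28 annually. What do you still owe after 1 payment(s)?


Formula: Balance = PV*(1+r)^k - PMT*((1+r)^k - 1)/r
Growth: (1 + 0.0905)^1 = 1.0905
Accumulated factor: ((1+r)^k - 1)/r = 1.0
Balance = $44,550.00 * 1.0905 - $13,766.28 * 1.0
Balance = $34,815.50

$34,815.50


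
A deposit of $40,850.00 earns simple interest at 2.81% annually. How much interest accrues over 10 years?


Formula: I = P * r * t
Substituting: I = $40,850.00 * 0.0281 * 10
Step: I = $40,850.00 * 0.281
I = $11,478.85

$11,478.85


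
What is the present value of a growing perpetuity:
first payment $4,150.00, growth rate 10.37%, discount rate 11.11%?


Formula: PV = C / (r - g)
Spread: r - g = 0.1111 - 0.1037 = 0.0074
Substituting: PV = $4,150.00 / 0.0074
PV = $560,810.81

$560,810.81


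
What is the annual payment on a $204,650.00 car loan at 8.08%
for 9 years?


Formula: PMT = PV * r / (1 - (1+r)^(-n))
Denominator: 1 - (1 + 0.0808)^(-9) = 0.503074
Numerator: $204,650.00 * 0.0808 = 16535.72
PMT = 16535.72 / 0.503074 = $32,869.38

$32,869.38


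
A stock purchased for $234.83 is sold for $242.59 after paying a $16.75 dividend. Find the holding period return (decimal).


Formula: HPR = (P1 - P0 + D) / P0
Gain: $242.59 - $234.83 + $16.75 = $24.51
HPR = $24.51 / $234.83 = 0.1044

0.1044


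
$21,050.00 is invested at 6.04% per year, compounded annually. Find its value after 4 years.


Formula: FV = P * (1 + r)^n
Substituting: FV = $21,050.00 * (1 + 0.0604)^4
Growth factor: (1.0604)^4 = 1.264384
FV = $21,050.00 * 1.264384 = $26,615.28

$26,615.28


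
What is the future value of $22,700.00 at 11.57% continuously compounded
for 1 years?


Formula: FV = P * e^(r*t)
Exponent: r*t = 0.1157 * 1 = 0.1157
e^(0.1157) = 1.122659
FV = $22,700.00 * 1.122659 = $25,484.36

$25,484.36


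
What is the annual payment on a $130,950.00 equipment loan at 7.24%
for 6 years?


Formula: PMT = PV * r / (1 - (1+r)^(-n))
Denominator: 1 - (1 + 0.0724)^(-6) = 0.342555
Numerator: $130,950.00 * 0.0724 = 9480.78
PMT = 9480.78 / 0.342555 = $27,676.63

$27,676.63


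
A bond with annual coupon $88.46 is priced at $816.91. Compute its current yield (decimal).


Formula: Current yield = annual coupon / price
Substituting: CY = $88.46 / $816.91
CY = 0.108286

0.108286


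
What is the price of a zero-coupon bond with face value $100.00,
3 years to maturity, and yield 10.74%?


Formula: Price = FV / (1 + r)^n
Substituting: Price = $100.00 / (1 + 0.1074)^3
Discount factor: (1.1074)^3 = 1.358043
Price = $100.00 / 1.358043 = $73.64

$73.64


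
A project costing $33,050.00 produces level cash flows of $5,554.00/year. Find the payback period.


Formula: Payback = investment / annual cash flow
Substituting: Payback = $33,050.00 / $5,554.00
Payback = 5.9507 years

5.9507 years


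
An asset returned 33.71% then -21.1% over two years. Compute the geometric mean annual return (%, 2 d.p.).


Formula: Geometric mean = ((1+r1)*(1+r2))^(1/2) - 1
Product: (1 + 0.3371) * (1 + -0.211) = 1.3371 * 0.789 = 1.054972
Square root: 1.054972^0.5 = 1.027118
Geometric mean = 1.027118 - 1 = 0.027118
As percentage: 2.71%

2.71%


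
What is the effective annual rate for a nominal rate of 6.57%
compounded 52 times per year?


Formula: EAR = (1 + r/m)^m - 1
Period rate: r/m = 0.0657 / 52 = 0.001263
Compounding: (1 + 0.001263)^52 = 1.067862
EAR = 1.067862 - 1 = 0.067862

0.067862


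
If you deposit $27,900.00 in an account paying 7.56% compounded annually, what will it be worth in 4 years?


Formula: FV = P * (1 + r)^n
Substituting: FV = $27,900.00 * (1 + 0.0756)^4
Growth factor: (1.0756)^4 = 1.338453
FV = $27,900.00 * 1.338453 = $37,342.84

$37,342.84


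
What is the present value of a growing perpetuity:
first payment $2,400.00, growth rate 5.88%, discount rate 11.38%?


Formula: PV = C / (r - g)
Spread: r - g = 0.1138 - 0.0588 = 0.055
Substituting: PV = $2,400.00 / 0.055
PV = $43,636.36

$43,636.36


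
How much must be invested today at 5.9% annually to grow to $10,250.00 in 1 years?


Formula: PV = FV / (1 + r)^n
Substituting: PV = $10,250.00 / (1 + 0.059)^1
Discount factor: (1.059)^1 = 1.059
PV = $10,250.00 / 1.059 = $9,678.94

$9,678.94


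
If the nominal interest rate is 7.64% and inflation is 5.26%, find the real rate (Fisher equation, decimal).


Formula: (1 + r_real) = (1 + r_nom) / (1 + inflation)
Substituting: (1 + r_real) = 1.0764 / 1.0526
(1 + r_real) = 1.022611
r_real = 1.022611 - 1 = 0.022611

0.022611


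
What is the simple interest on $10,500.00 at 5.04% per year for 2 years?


Formula: I = P * r * t
Substituting: I = $10,500.00 * 0.0504 * 2
Step: I = $10,500.00 * 0.1008
I = $1,058.40

$1,058.40


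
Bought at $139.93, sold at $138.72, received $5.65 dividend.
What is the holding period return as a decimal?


Formula: HPR = (P1 - P0 + D) / P0
Gain: $138.72 - $139.93 + $5.65 = $4.44
HPR = $4.44 / $139.93 = 0.0317

0.0317


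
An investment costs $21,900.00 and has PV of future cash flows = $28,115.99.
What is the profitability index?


Formula: PI = PV(cash flows) / initial investment
Substituting: PI = $28,115.99 / $21,900.00
PI = 1.2838

1.2838


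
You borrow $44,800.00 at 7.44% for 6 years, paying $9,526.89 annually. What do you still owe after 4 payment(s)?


Formula: Balance = PV*(1+r)^k - PMT*((1+r)^k - 1)/r
Growth: (1 + 0.0744)^4 = 1.33249
Accumulated factor: ((1+r)^k - 1)/r = 4.468953
Balance = $44,800.00 * 1.33249 - $9,526.89 * 4.468953
Balance = $17,120.33

$17,120.33


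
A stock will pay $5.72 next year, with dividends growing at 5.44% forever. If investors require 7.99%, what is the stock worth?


Formula: P = D1 / (r - g)
Spread: r - g = 0.0799 - 0.0544 = 0.0255
Substituting: P = $5.72 / 0.0255
P = $224.31

$224.31


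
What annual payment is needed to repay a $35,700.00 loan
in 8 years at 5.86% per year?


Formula: PMT = PV * r / (1 - (1+r)^(-n))
Denominator: 1 - (1 + 0.0586)^(-8) = 0.365919
Numerator: $35,700.00 * 0.0586 = 2092.02
PMT = 2092.02 / 0.365919 = $5,717.17

$5,717.17


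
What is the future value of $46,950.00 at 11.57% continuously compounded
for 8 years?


Formula: FV = P * e^(r*t)
Exponent: r*t = 0.1157 * 8 = 0.9256
e^(0.9256) = 2.523382
FV = $46,950.00 * 2.523382 = $118,472.78

$118,472.78


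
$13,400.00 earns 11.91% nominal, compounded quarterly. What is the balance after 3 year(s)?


Formula: FV = P * (1 + r/m)^(m*t)
Period rate: r/m = 0.1191 / 4 = 0.029775
Total periods: m*t = 4 * 3 = 12
Growth factor: (1 + 0.029775)^12 = 1.422028
FV = $13,400.00 * 1.422028 = $19,055.17

$19,055.17


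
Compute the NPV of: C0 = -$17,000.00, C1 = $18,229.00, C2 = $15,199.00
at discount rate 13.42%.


Formula: NPV = C0 + C1/(1+r) + C2/(1+r)^2
Discount C1: $18,229.00 / (1 + 0.1342) = $16,072.12
Discount C2: $15,199.00 / (1 + 0.1342)^2 = $11,815.05
NPV = -$17,000.00 + $16,072.12 + $11,815.05 = $10,887.18

$10,887.18


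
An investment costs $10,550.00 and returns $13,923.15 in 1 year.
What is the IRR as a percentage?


Formula: IRR = C1/C0 - 1
Substituting: IRR = $13,923.15 / $10,550.00 - 1
Ratio: 1.31973 - 1 = 0.31973
IRR = 31.973%

31.973%


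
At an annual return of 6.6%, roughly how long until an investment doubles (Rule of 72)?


Formula: Years ≈ 72 / r
Substituting: Years ≈ 72 / 6.6
Years ≈ 10.9

10.9 years


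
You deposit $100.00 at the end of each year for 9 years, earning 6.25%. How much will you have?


Formula: FV = PMT * ((1+r)^n - 1) / r
Growth factor: (1 + 0.0625)^9 = 1.725681
Numerator: 1.725681 - 1 = 0.725681
FV = $100.00 * 0.725681 / 0.0625 = $1,161.09

$1,161.09


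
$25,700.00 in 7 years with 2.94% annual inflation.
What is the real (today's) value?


Formula: Real value = nominal / (1 + inflation)^years
Price level: (1 + 0.0294)^7 = 1.224868
Real value = $25,700.00 / 1.224868 = $20,981.86

$20,981.86


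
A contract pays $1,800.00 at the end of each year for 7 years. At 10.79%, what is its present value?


Formula: PV = PMT * (1 - (1+r)^(-n)) / r
Discount factor: (1 + 0.1079)^(-7) = 0.488086
Bracket: 1 - 0.488086 = 0.511914
PV = $1,800.00 * 0.511914 / 0.1079 = $8,539.81

$8,539.81


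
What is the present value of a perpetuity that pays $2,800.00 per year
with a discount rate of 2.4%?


Formula: PV = C / r
Substituting: PV = $2,800.00 / 0.024
PV = $116,666.67

$116,666.67


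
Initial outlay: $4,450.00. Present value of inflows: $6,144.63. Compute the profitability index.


Formula: PI = PV(cash flows) / initial investment
Substituting: PI = $6,144.63 / $4,450.00
PI = 1.3808

1.3808


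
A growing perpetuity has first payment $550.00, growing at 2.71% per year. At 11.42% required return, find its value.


Formula: PV = C / (r - g)
Spread: r - g = 0.1142 - 0.0271 = 0.0871
Substituting: PV = $550.00 / 0.0871
PV = $6,314.58

$6,314.58


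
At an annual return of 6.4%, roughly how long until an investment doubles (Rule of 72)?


Formula: Years ≈ 72 / r
Substituting: Years ≈ 72 / 6.4
Years ≈ 11.2

11.2 years


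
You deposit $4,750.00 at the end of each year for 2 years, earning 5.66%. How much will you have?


Formula: FV = PMT * ((1+r)^n - 1) / r
Growth factor: (1 + 0.0566)^2 = 1.116404
Numerator: 1.116404 - 1 = 0.116404
FV = $4,750.00 * 0.116404 / 0.0566 = $9,768.85

$9,768.85


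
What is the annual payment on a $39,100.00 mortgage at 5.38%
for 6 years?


Formula: PMT = PV * r / (1 - (1+r)^(-n))
Denominator: 1 - (1 + 0.0538)^(-6) = 0.269785
Numerator: $39,100.00 * 0.0538 = 2103.58
PMT = 2103.58 / 0.269785 = $7,797.25

$7,797.25


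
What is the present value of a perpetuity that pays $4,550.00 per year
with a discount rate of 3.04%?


Formula: PV = C / r
Substituting: PV = $4,550.00 / 0.0304
PV = $149,671.05

$149,671.05


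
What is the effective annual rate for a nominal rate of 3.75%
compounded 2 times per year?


Formula: EAR = (1 + r/m)^m - 1
Period rate: r/m = 0.0375 / 2 = 0.01875
Compounding: (1 + 0.01875)^2 = 1.037852
EAR = 1.037852 - 1 = 0.037852

0.037852


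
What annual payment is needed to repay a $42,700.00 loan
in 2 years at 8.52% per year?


Formula: PMT = PV * r / (1 - (1+r)^(-n))
Denominator: 1 - (1 + 0.0852)^(-2) = 0.150858
Numerator: $42,700.00 * 0.0852 = 3638.04
PMT = 3638.04 / 0.150858 = $24,115.69

$24,115.69


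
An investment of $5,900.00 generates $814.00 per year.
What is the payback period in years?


Formula: Payback = investment / annual cash flow
Substituting: Payback = $5,900.00 / $814.00
Payback = 7.2482 years

7.2482 years


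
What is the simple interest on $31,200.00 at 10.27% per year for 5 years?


Formula: I = P * r * t
Substituting: I = $31,200.00 * 0.1027 * 5
Step: I = $31,200.00 * 0.5135
I = $16,021.20

$16,021.20


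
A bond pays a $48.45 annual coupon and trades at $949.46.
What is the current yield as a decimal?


Formula: Current yield = annual coupon / price
Substituting: CY = $48.45 / $949.46
CY = 0.051029

0.051029


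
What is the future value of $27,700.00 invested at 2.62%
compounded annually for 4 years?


Formula: FV = P * (1 + r)^n
Substituting: FV = $27,700.00 * (1 + 0.0262)^4
Growth factor: (1.0262)^4 = 1.108991
FV = $27,700.00 * 1.108991 = $30,719.05

$30,719.05


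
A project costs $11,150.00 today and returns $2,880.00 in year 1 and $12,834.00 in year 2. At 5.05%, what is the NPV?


Formula: NPV = C0 + C1/(1+r) + C2/(1+r)^2
Discount C1: $2,880.00 / (1 + 0.0505) = $2,741.55
Discount C2: $12,834.00 / (1 + 0.0505)^2 = $11,629.74
NPV = -$11,150.00 + $2,741.55 + $11,629.74 = $3,221.29

$3,221.29


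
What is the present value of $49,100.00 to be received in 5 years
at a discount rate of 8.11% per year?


Formula: PV = FV / (1 + r)^n
Substituting: PV = $49,100.00 / (1 + 0.0811)^5
Discount factor: (1.0811)^5 = 1.476826
PV = $49,100.00 / 1.476826 = $33,246.98

$33,246.98


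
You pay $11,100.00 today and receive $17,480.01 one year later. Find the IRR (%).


Formula: IRR = C1/C0 - 1
Substituting: IRR = $17,480.01 / $11,100.00 - 1
Ratio: 1.574776 - 1 = 0.574776
IRR = 57.4776%

57.4776%


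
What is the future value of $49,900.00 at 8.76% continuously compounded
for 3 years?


Formula: FV = P * e^(r*t)
Exponent: r*t = 0.0876 * 3 = 0.2628
e^(0.2628) = 1.300567
FV = $49,900.00 * 1.300567 = $64,898.27

$64,898.27


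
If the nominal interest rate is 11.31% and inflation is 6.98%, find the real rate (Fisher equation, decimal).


Formula: (1 + r_real) = (1 + r_nom) / (1 + inflation)
Substituting: (1 + r_real) = 1.1131 / 1.0698
(1 + r_real) = 1.040475
r_real = 1.040475 - 1 = 0.040475

0.040475


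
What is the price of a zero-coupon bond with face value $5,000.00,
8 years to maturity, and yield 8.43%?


Formula: Price = FV / (1 + r)^n
Substituting: Price = $5,000.00 / (1 + 0.0843)^8
Discount factor: (1.0843)^8 = 1.910714
Price = $5,000.00 / 1.910714 = $2,616.82

$2,616.82


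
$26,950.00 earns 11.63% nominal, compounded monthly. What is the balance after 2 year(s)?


Formula: FV = P * (1 + r/m)^(m*t)
Period rate: r/m = 0.1163 / 12 = 0.009692
Total periods: m*t = 12 * 2 = 24
Growth factor: (1 + 0.009692)^24 = 1.260464
FV = $26,950.00 * 1.260464 = $33,969.51

$33,969.51


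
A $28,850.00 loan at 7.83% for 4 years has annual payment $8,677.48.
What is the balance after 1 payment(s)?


Formula: Balance = PV*(1+r)^k - PMT*((1+r)^k - 1)/r
Growth: (1 + 0.0783)^1 = 1.0783
Accumulated factor: ((1+r)^k - 1)/r = 1.0
Balance = $28,850.00 * 1.0783 - $8,677.48 * 1.0
Balance = $22,431.48

$22,431.48


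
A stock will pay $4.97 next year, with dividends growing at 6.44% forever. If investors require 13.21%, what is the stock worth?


Formula: P = D1 / (r - g)
Spread: r - g = 0.1321 - 0.0644 = 0.0677
Substituting: P = $4.97 / 0.0677
P = $73.41

$73.41


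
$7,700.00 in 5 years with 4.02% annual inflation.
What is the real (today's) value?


Formula: Real value = nominal / (1 + inflation)^years
Price level: (1 + 0.0402)^5 = 1.217823
Real value = $7,700.00 / 1.217823 = $6,322.76

$6,322.76


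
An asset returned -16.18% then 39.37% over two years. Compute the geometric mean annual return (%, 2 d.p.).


Formula: Geometric mean = ((1+r1)*(1+r2))^(1/2) - 1
Product: (1 + -0.1618) * (1 + 0.3937) = 0.8382 * 1.3937 = 1.168199
Square root: 1.168199^0.5 = 1.080833
Geometric mean = 1.080833 - 1 = 0.080833
As percentage: 8.08%

8.08%


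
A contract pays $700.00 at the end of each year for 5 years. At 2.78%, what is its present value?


Formula: PV = PMT * (1 - (1+r)^(-n)) / r
Discount factor: (1 + 0.0278)^(-5) = 0.87188
Bracket: 1 - 0.87188 = 0.12812
PV = $700.00 * 0.12812 / 0.0278 = $3,226.03

$3,226.03


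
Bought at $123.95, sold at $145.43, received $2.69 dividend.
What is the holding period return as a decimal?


Formula: HPR = (P1 - P0 + D) / P0
Gain: $145.43 - $123.95 + $2.69 = $24.17
HPR = $24.17 / $123.95 = 0.195

0.195


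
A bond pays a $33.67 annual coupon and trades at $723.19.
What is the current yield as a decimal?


Formula: Current yield = annual coupon / price
Substituting: CY = $33.67 / $723.19
CY = 0.046558

0.046558


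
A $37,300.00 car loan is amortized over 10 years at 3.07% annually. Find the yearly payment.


Formula: PMT = PV * r / (1 - (1+r)^(-n))
Denominator: 1 - (1 + 0.0307)^(-10) = 0.260944
Numerator: $37,300.00 * 0.0307 = 1145.11
PMT = 1145.11 / 0.260944 = $4,388.33

$4,388.33


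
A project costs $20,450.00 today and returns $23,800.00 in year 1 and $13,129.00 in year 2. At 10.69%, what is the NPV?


Formula: NPV = C0 + C1/(1+r) + C2/(1+r)^2
Discount C1: $23,800.00 / (1 + 0.1069) = $21,501.49
Discount C2: $13,129.00 / (1 + 0.1069)^2 = $10,715.56
NPV = -$20,450.00 + $21,501.49 + $10,715.56 = $11,767.05

$11,767.05


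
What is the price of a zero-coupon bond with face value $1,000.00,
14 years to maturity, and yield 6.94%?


Formula: Price = FV / (1 + r)^n
Substituting: Price = $1,000.00 / (1 + 0.0694)^14
Discount factor: (1.0694)^14 = 2.558365
Price = $1,000.00 / 2.558365 = $390.87

$390.87


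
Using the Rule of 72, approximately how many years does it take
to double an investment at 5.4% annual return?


Formula: Years ≈ 72 / r
Substituting: Years ≈ 72 / 5.4
Years ≈ 13.3

13.3 years


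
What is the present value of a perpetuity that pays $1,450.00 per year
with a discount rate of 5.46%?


Formula: PV = C / r
Substituting: PV = $1,450.00 / 0.0546
PV = $26,556.78

$26,556.78


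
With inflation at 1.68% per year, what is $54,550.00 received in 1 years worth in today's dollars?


Formula: Real value = nominal / (1 + inflation)^years
Price level: (1 + 0.0168)^1 = 1.0168
Real value = $54,550.00 / 1.0168 = $53,648.70

$53,648.70


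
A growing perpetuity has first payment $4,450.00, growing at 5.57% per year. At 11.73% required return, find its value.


Formula: PV = C / (r - g)
Spread: r - g = 0.1173 - 0.0557 = 0.0616
Substituting: PV = $4,450.00 / 0.0616
PV = $72,240.26

$72,240.26


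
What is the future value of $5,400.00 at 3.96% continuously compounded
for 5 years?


Formula: FV = P * e^(r*t)
Exponent: r*t = 0.0396 * 5 = 0.198
e^(0.198) = 1.218962
FV = $5,400.00 * 1.218962 = $6,582.40

$6,582.40


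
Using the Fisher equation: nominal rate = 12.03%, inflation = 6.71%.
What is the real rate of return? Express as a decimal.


Formula: (1 + r_real) = (1 + r_nom) / (1 + inflation)
Substituting: (1 + r_real) = 1.1203 / 1.0671
(1 + r_real) = 1.049855
r_real = 1.049855 - 1 = 0.049855

0.049855


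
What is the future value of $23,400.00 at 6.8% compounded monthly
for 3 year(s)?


Formula: FV = P * (1 + r/m)^(m*t)
Period rate: r/m = 0.068 / 12 = 0.005667
Total periods: m*t = 12 * 3 = 36
Growth factor: (1 + 0.005667)^36 = 1.225592
FV = $23,400.00 * 1.225592 = $28,678.86

$28,678.86


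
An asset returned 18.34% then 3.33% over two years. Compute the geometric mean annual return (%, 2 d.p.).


Formula: Geometric mean = ((1+r1)*(1+r2))^(1/2) - 1
Product: (1 + 0.1834) * (1 + 0.0333) = 1.1834 * 1.0333 = 1.222807
Square root: 1.222807^0.5 = 1.105806
Geometric mean = 1.105806 - 1 = 0.105806
As percentage: 10.58%

10.58%


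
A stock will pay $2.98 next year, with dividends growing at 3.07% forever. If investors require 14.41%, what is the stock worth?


Formula: P = D1 / (r - g)
Spread: r - g = 0.1441 - 0.0307 = 0.1134
Substituting: P = $2.98 / 0.1134
P = $26.28

$26.28


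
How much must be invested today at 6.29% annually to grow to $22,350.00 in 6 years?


Formula: PV = FV / (1 + r)^n
Substituting: PV = $22,350.00 / (1 + 0.0629)^6
Discount factor: (1.0629)^6 = 1.441964
PV = $22,350.00 / 1.441964 = $15,499.69

$15,499.69


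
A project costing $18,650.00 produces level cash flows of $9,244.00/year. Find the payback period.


Formula: Payback = investment / annual cash flow
Substituting: Payback = $18,650.00 / $9,244.00
Payback = 2.0175 years

2.0175 years


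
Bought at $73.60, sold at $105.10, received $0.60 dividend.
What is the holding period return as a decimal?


Formula: HPR = (P1 - P0 + D) / P0
Gain: $105.10 - $73.60 + $0.60 = $32.10
HPR = $32.10 / $73.60 = 0.4361

0.4361


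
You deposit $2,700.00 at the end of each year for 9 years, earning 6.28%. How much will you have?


Formula: FV = PMT * ((1+r)^n - 1) / r
Growth factor: (1 + 0.0628)^9 = 1.730071
Numerator: 1.730071 - 1 = 0.730071
FV = $2,700.00 * 0.730071 / 0.0628 = $31,388.40

$31,388.40


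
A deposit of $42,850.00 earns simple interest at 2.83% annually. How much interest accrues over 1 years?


Formula: I = P * r * t
Substituting: I = $42,850.00 * 0.0283 * 1
Step: I = $42,850.00 * 0.0283
I = $1,212.66

$1,212.66


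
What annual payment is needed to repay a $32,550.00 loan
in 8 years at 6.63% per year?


Formula: PMT = PV * r / (1 - (1+r)^(-n))
Denominator: 1 - (1 + 0.0663)^(-8) = 0.401637
Numerator: $32,550.00 * 0.0663 = 2158.065
PMT = 2158.065 / 0.401637 = $5,373.17

$5,373.17


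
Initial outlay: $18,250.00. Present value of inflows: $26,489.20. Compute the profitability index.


Formula: PI = PV(cash flows) / initial investment
Substituting: PI = $26,489.20 / $18,250.00
PI = 1.4515

1.4515


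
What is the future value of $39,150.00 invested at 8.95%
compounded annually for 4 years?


Formula: FV = P * (1 + r)^n
Substituting: FV = $39,150.00 * (1 + 0.0895)^4
Growth factor: (1.0895)^4 = 1.408993
FV = $39,150.00 * 1.408993 = $55,162.09

$55,162.09


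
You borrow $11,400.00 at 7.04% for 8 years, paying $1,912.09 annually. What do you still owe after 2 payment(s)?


Formula: Balance = PV*(1+r)^k - PMT*((1+r)^k - 1)/r
Growth: (1 + 0.0704)^2 = 1.145756
Accumulated factor: ((1+r)^k - 1)/r = 2.0704
Balance = $11,400.00 * 1.145756 - $1,912.09 * 2.0704
Balance = $9,102.83

$9,102.83


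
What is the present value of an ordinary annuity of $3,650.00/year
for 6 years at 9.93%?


Formula: PV = PMT * (1 - (1+r)^(-n)) / r
Discount factor: (1 + 0.0993)^(-6) = 0.566634
Bracket: 1 - 0.566634 = 0.433366
PV = $3,650.00 * 0.433366 / 0.0993 = $15,929.36

$15,929.36


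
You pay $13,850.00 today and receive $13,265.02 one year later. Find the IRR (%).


Formula: IRR = C1/C0 - 1
Substituting: IRR = $13,265.02 / $13,850.00 - 1
Ratio: 0.957763 - 1 = -0.042237
IRR = -4.2237%

-4.2237%


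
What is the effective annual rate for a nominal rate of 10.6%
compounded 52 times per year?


Formula: EAR = (1 + r/m)^m - 1
Period rate: r/m = 0.106 / 52 = 0.002038
Compounding: (1 + 0.002038)^52 = 1.111702
EAR = 1.111702 - 1 = 0.111702

0.111702


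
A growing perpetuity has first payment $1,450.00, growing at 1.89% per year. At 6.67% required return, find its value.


Formula: PV = C / (r - g)
Spread: r - g = 0.0667 - 0.0189 = 0.0478
Substituting: PV = $1,450.00 / 0.0478
PV = $30,334.73

$30,334.73


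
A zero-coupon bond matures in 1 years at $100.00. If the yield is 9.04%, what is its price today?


Formula: Price = FV / (1 + r)^n
Substituting: Price = $100.00 / (1 + 0.0904)^1
Discount factor: (1.0904)^1 = 1.0904
Price = $100.00 / 1.0904 = $91.71

$91.71


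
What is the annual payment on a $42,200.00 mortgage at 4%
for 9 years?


Formula: PMT = PV * r / (1 - (1+r)^(-n))
Denominator: 1 - (1 + 0.04)^(-9) = 0.297413
Numerator: $42,200.00 * 0.04 = 1688.0
PMT = 1688.0 / 0.297413 = $5,675.60

$5,675.60


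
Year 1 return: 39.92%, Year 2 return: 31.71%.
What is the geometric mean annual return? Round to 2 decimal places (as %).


Formula: Geometric mean = ((1+r1)*(1+r2))^(1/2) - 1
Product: (1 + 0.3992) * (1 + 0.3171) = 1.3992 * 1.3171 = 1.842886
Square root: 1.842886^0.5 = 1.357529
Geometric mean = 1.357529 - 1 = 0.357529
As percentage: 35.75%

35.75%


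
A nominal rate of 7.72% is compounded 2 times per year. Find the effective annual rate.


Formula: EAR = (1 + r/m)^m - 1
Period rate: r/m = 0.0772 / 2 = 0.0386
Compounding: (1 + 0.0386)^2 = 1.07869
EAR = 1.07869 - 1 = 0.07869

0.07869


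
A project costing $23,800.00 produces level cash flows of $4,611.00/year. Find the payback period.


Formula: Payback = investment / annual cash flow
Substituting: Payback = $23,800.00 / $4,611.00
Payback = 5.1616 years

5.1616 years


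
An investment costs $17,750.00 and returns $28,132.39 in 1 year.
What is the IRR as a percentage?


Formula: IRR = C1/C0 - 1
Substituting: IRR = $28,132.39 / $17,750.00 - 1
Ratio: 1.584923 - 1 = 0.584923
IRR = 58.4923%

58.4923%


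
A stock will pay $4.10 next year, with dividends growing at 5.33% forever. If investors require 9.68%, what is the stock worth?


Formula: P = D1 / (r - g)
Spread: r - g = 0.0968 - 0.0533 = 0.0435
Substituting: P = $4.10 / 0.0435
P = $94.25

$94.25


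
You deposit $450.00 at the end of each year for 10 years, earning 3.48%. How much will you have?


Formula: FV = PMT * ((1+r)^n - 1) / r
Growth factor: (1 + 0.0348)^10 = 1.407875
Numerator: 1.407875 - 1 = 0.407875
FV = $450.00 * 0.407875 / 0.0348 = $5,274.25

$5,274.25


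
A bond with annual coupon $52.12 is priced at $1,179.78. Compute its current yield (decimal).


Formula: Current yield = annual coupon / price
Substituting: CY = $52.12 / $1,179.78
CY = 0.044178

0.044178


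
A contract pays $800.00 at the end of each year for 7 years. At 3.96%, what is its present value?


Formula: PV = PMT * (1 - (1+r)^(-n)) / r
Discount factor: (1 + 0.0396)^(-7) = 0.761967
Bracket: 1 - 0.761967 = 0.238033
PV = $800.00 * 0.238033 / 0.0396 = $4,808.75

$4,808.75


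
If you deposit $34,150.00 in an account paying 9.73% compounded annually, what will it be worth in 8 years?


Formula: FV = P * (1 + r)^n
Substituting: FV = $34,150.00 * (1 + 0.0973)^8
Growth factor: (1.0973)^8 = 2.101856
FV = $34,150.00 * 2.101856 = $71,778.39

$71,778.39


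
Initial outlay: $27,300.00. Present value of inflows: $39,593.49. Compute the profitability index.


Formula: PI = PV(cash flows) / initial investment
Substituting: PI = $39,593.49 / $27,300.00
PI = 1.4503

1.4503


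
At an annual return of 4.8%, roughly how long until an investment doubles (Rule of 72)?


Formula: Years ≈ 72 / r
Substituting: Years ≈ 72 / 4.8
Years ≈ 15.0

15.0 years


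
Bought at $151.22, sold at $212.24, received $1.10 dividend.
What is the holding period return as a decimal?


Formula: HPR = (P1 - P0 + D) / P0
Gain: $212.24 - $151.22 + $1.10 = $62.12
HPR = $62.12 / $151.22 = 0.4108

0.4108


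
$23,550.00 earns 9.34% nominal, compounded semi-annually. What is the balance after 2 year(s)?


Formula: FV = P * (1 + r/m)^(m*t)
Period rate: r/m = 0.0934 / 2 = 0.0467
Total periods: m*t = 2 * 2 = 4
Growth factor: (1 + 0.0467)^4 = 1.200297
FV = $23,550.00 * 1.200297 = $28,267.01

$28,267.01


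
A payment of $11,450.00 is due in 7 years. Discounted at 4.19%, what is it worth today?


Formula: PV = FV / (1 + r)^n
Substituting: PV = $11,450.00 / (1 + 0.0419)^7
Discount factor: (1.0419)^7 = 1.332853
PV = $11,450.00 / 1.332853 = $8,590.59

$8,590.59


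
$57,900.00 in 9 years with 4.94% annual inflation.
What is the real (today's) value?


Formula: Real value = nominal / (1 + inflation)^years
Price level: (1 + 0.0494)^9 = 1.543368
Real value = $57,900.00 / 1.543368 = $37,515.35

$37,515.35


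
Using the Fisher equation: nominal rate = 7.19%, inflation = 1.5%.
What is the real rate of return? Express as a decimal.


Formula: (1 + r_real) = (1 + r_nom) / (1 + inflation)
Substituting: (1 + r_real) = 1.0719 / 1.015
(1 + r_real) = 1.056059
r_real = 1.056059 - 1 = 0.056059

0.056059


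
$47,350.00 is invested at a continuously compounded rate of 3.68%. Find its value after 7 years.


Formula: FV = P * e^(r*t)
Exponent: r*t = 0.0368 * 7 = 0.2576
e^(0.2576) = 1.293821
FV = $47,350.00 * 1.293821 = $61,262.43

$61,262.43


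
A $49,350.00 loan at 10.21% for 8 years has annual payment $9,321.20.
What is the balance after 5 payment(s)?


Formula: Balance = PV*(1+r)^k - PMT*((1+r)^k - 1)/r
Growth: (1 + 0.1021)^5 = 1.625942
Accumulated factor: ((1+r)^k - 1)/r = 6.130674
Balance = $49,350.00 * 1.625942 - $9,321.20 * 6.130674
Balance = $23,094.99

$23,094.99


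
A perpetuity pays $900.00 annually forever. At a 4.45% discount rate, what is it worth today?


Formula: PV = C / r
Substituting: PV = $900.00 / 0.0445
PV = $20,224.72

$20,224.72


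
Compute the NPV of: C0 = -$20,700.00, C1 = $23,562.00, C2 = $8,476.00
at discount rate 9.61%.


Formula: NPV = C0 + C1/(1+r) + C2/(1+r)^2
Discount C1: $23,562.00 / (1 + 0.0961) = $21,496.21
Discount C2: $8,476.00 / (1 + 0.0961)^2 = $7,054.90
NPV = -$20,700.00 + $21,496.21 + $7,054.90 = $7,851.11

$7,851.11


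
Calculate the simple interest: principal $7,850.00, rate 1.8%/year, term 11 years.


Formula: I = P * r * t
Substituting: I = $7,850.00 * 0.018 * 11
Step: I = $7,850.00 * 0.198
I = $1,554.30

$1,554.30


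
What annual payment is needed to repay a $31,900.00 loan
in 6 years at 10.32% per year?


Formula: PMT = PV * r / (1 - (1+r)^(-n))
Denominator: 1 - (1 + 0.1032)^(-6) = 0.445279
Numerator: $31,900.00 * 0.1032 = 3292.08
PMT = 3292.08 / 0.445279 = $7,393.29

$7,393.29


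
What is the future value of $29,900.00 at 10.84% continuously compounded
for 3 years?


Formula: FV = P * e^(r*t)
Exponent: r*t = 0.1084 * 3 = 0.3252
e^(0.3252) = 1.384307
FV = $29,900.00 * 1.384307 = $41,390.79

$41,390.79


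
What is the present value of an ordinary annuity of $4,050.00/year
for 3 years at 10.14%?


Formula: PV = PMT * (1 - (1+r)^(-n)) / r
Discount factor: (1 + 0.1014)^(-3) = 0.748453
Bracket: 1 - 0.748453 = 0.251547
PV = $4,050.00 * 0.251547 / 0.1014 = $10,046.98

$10,046.98


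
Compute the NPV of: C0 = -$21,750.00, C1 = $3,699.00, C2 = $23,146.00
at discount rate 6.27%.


Formula: NPV = C0 + C1/(1+r) + C2/(1+r)^2
Discount C1: $3,699.00 / (1 + 0.0627) = $3,480.76
Discount C2: $23,146.00 / (1 + 0.0627)^2 = $20,495.31
NPV = -$21,750.00 + $3,480.76 + $20,495.31 = $2,226.07

$2,226.07


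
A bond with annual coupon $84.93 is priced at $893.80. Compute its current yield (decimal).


Formula: Current yield = annual coupon / price
Substituting: CY = $84.93 / $893.80
CY = 0.095021

0.095021


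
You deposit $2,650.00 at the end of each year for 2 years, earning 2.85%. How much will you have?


Formula: FV = PMT * ((1+r)^n - 1) / r
Growth factor: (1 + 0.0285)^2 = 1.057812
Numerator: 1.057812 - 1 = 0.057812
FV = $2,650.00 * 0.057812 / 0.0285 = $5,375.53

$5,375.53


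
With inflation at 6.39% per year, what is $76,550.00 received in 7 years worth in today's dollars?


Formula: Real value = nominal / (1 + inflation)^years
Price level: (1 + 0.0639)^7 = 1.542786
Real value = $76,550.00 / 1.542786 = $49,618.03

$49,618.03


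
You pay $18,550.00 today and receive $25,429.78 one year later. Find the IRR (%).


Formula: IRR = C1/C0 - 1
Substituting: IRR = $25,429.78 / $18,550.00 - 1
Ratio: 1.370878 - 1 = 0.370878
IRR = 37.0878%

37.0878%


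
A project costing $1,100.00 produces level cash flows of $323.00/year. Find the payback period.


Formula: Payback = investment / annual cash flow
Substituting: Payback = $1,100.00 / $323.00
Payback = 3.4056 years

3.4056 years


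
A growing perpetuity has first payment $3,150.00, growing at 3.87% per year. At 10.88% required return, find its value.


Formula: PV = C / (r - g)
Spread: r - g = 0.1088 - 0.0387 = 0.0701
Substituting: PV = $3,150.00 / 0.0701
PV = $44,935.81

$44,935.81
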